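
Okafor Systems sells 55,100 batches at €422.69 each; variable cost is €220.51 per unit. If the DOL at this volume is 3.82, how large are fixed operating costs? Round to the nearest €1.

€8,223,857

Contribution at this volume is 55,100 × €202.18 = €11,140,118.00.
DOL = contribution / EBIT, so EBIT = €11,140,118.00 / 3.82 = €2,916,261.26.
And FC = contribution − EBIT = €11,140,118.00 − €2,916,261.26 = €8,223,857.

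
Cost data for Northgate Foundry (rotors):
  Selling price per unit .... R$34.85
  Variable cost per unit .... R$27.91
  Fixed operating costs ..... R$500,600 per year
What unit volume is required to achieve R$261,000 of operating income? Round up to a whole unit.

109,741 rotors

Unit CM = price − variable cost = R$34.85 − R$27.91 = R$6.94.
Need Q such that Q × R$6.94 − R$500,600 = R$261,000, i.e. Q = R$761,600 / R$6.94 = 109,740.63 → 109,741.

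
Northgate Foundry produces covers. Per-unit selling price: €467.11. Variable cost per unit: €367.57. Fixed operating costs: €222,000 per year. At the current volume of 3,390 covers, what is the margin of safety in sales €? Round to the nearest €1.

€541,727

Unit CM = price − variable cost = €467.11 − €367.57 = €99.54. Break-even units = €222,000 ÷ €99.54 = 2,230.26; break-even revenue = 2,230.26 × €467.11 = €1,041,776.37.
Actual sales revenue = 3,390 × €467.11 = €1,583,502.90.
Margin of safety = €1,583,502.90 − €1,041,776.37 = €541,727.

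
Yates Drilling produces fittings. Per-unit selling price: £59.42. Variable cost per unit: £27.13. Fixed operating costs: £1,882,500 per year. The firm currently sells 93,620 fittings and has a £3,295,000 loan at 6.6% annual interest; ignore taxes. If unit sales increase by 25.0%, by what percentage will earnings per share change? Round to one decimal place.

+81.9%

At 93,620 units, contribution = 93,620 × £32.29 = £3,022,989.80.
EBIT = £3,022,989.80 − £1,882,500 = £1,140,489.80.
After interest of £217,470.00, pre-tax earnings = £923,019.80.
DCL = total CM / (EBIT − I) = £3,022,989.80 / £923,019.80 = 3.2751.
EPS therefore changes by 3.2751 × (+25.0%) = +81.9%.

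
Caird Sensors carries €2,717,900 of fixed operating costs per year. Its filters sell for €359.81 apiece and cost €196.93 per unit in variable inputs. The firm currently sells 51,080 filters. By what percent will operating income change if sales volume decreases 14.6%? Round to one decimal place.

At 51,080 units, contribution = 51,080 × €162.88 = €8,319,910.40.
EBIT = €8,319,910.40 − €2,717,900 = €5,602,010.40.
Degree of operating leverage = €8,319,910.40 / €5,602,010.40 = 1.4852.
Operating income changes by 1.4852 × -14.6% = -21.7%.

-21.7%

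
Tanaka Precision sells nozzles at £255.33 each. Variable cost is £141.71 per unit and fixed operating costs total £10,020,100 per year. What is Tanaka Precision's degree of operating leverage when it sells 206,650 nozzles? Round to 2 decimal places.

Contribution at this volume is 206,650 × £113.62 = £23,479,573.00.
EBIT = £23,479,573.00 − £10,020,100 = £13,459,473.00.
So DOL = total CM / EBIT = £23,479,573.00 / £13,459,473.00 = 1.7445.

1.74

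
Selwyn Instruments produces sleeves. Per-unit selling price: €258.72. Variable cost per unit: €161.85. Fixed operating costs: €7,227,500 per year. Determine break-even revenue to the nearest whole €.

€19,303,177

Contribution margin per unit = €258.72 − €161.85 = €96.87, a CM ratio of €96.87 ÷ €258.72 = 0.3744.
Break-even revenue = fixed costs × price ÷ CM = €7,227,500 × €258.72 ÷ €96.87 = €19,303,177.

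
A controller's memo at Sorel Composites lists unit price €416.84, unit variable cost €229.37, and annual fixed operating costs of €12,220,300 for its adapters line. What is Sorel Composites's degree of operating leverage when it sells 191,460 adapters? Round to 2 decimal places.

Total contribution margin = 191,460 × €187.47 = €35,893,006.20.
Subtracting fixed costs: EBIT = €35,893,006.20 − €12,220,300 = €23,672,706.20.
So DOL = total CM / EBIT = €35,893,006.20 / €23,672,706.20 = 1.5162.

1.52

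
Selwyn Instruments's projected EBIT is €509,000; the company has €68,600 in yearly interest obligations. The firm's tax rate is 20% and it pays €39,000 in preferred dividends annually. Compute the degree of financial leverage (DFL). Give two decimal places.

1.30

Annual interest charges come to €68,600.00.
Pre-tax preferred-dividend burden = €39,000 ÷ (1 − 0.20) = €48,750.00.
DFL = EBIT ÷ [EBIT − I − D_p/(1−t)] = €509,000 ÷ [€509,000 − €68,600.00 − €48,750.00] = €509,000 ÷ €391,650.00 = 1.2996.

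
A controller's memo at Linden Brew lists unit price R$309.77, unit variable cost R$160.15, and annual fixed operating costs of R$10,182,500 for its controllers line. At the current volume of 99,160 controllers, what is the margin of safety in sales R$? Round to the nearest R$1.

R$9,635,166

Each unit contributes R$309.77 − R$160.15 = R$149.62. Break-even units = R$10,182,500 ÷ R$149.62 = 68,055.74; break-even revenue = 68,055.74 × R$309.77 = R$21,081,626.95.
Actual sales revenue = 99,160 × R$309.77 = R$30,716,793.20.
Margin of safety = R$30,716,793.20 − R$21,081,626.95 = R$9,635,166.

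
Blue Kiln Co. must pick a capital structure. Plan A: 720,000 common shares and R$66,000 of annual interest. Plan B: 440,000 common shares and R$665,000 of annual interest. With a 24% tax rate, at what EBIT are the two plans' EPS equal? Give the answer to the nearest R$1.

Set EPS_A = EPS_B: (EBIT − R$66,000)(1 − 0.24) ÷ 720,000 = (EBIT − R$665,000)(1 − 0.24) ÷ 440,000.
Cancelling (1 − t) and cross-multiplying: 440,000·(EBIT − 66,000) = 720,000·(EBIT − 665,000).
EBIT × (720,000 − 440,000) = 665,000 × 720,000 − 66,000 × 440,000 = 449,760,000,000, so EBIT = 449,760,000,000 ÷ 280,000 = 1,606,285.71.

R$1,606,286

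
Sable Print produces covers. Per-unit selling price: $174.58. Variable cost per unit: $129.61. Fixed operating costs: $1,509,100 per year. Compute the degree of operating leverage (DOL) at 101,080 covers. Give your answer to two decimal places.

At 101,080 units, contribution = 101,080 × $44.97 = $4,545,567.60.
EBIT = $4,545,567.60 − $1,509,100 = $3,036,467.60.
Degree of operating leverage = $4,545,567.60 / $3,036,467.60 = 1.4970.

1.50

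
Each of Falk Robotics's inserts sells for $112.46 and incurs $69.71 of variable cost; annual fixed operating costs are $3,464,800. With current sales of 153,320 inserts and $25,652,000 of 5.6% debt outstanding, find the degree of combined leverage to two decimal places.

Total contribution margin = 153,320 × $42.75 = $6,554,430.00.
EBIT = $6,554,430.00 − $3,464,800 = $3,089,630.00. Interest = $1,436,512.00, so EBIT − I = $1,653,118.00.
DCL = contribution ÷ (EBIT − I) = $6,554,430.00 ÷ $1,653,118.00 = 3.9649.

3.96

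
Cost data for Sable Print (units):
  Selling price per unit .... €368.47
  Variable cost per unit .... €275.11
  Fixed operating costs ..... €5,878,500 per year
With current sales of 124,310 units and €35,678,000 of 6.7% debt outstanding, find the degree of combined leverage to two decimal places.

At 124,310 units, contribution = 124,310 × €93.36 = €11,605,581.60.
Subtracting fixed costs: EBIT = €11,605,581.60 − €5,878,500 = €5,727,081.60. Interest = €2,390,426.00, so EBIT − I = €3,336,655.60.
DCL = contribution ÷ (EBIT − I) = €11,605,581.60 ÷ €3,336,655.60 = 3.4782.

3.48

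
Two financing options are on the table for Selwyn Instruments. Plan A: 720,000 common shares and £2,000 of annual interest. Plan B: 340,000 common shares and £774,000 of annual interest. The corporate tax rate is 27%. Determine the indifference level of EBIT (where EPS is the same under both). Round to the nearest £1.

At indifference, (EBIT − 2,000)(1 − t)/720,000 = (EBIT − 774,000)(1 − t)/340,000.
The (1 − t) factor cancels: (EBIT − 2,000) × 340,000 = (EBIT − 774,000) × 720,000.
EBIT × (720,000 − 340,000) = 774,000 × 720,000 − 2,000 × 340,000 = 556,600,000,000, so EBIT = 556,600,000,000 ÷ 380,000 = 1,464,736.84.

£1,464,737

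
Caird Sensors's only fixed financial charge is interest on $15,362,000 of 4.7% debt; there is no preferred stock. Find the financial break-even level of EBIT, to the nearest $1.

Annual interest = 4.7% × $15,362,000 = $722,014.00.
With no preferred dividends, EPS = 0 when EBIT exactly covers interest, so the financial break-even EBIT is $722,014.00.

$722,014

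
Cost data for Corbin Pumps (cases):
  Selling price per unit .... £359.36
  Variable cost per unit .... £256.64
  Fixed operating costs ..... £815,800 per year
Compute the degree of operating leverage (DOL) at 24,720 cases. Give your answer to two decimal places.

1.47

At 24,720 units, contribution = 24,720 × £102.72 = £2,539,238.40.
EBIT = £2,539,238.40 − £815,800 = £1,723,438.40.
DOL = contribution ÷ EBIT = £2,539,238.40 ÷ £1,723,438.40 = 1.4734.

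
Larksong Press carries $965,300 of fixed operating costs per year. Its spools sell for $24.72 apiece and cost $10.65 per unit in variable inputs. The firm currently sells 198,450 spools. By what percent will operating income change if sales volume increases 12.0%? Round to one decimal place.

Total contribution margin = 198,450 × $14.07 = $2,792,191.50.
EBIT = $2,792,191.50 − $965,300 = $1,826,891.50.
DOL = contribution ÷ EBIT = $2,792,191.50 ÷ $1,826,891.50 = 1.5284.
%ΔEBIT = DOL × %ΔSales = 1.5284 × +12.0% = +18.3%.

+18.3%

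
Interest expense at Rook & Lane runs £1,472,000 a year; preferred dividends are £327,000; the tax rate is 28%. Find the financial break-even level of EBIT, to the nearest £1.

£1,926,167

Grossing the preferred dividend up to pre-tax terms: £327,000 / (1 − 0.28) = £454,166.67.
EPS = 0 when EBIT covers interest plus the pre-tax preferred burden: £1,472,000 + £454,166.67 = £1,926,166.67.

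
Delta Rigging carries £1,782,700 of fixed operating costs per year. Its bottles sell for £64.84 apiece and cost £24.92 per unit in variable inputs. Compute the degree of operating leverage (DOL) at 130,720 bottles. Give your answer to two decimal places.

1.52

Contribution at this volume is 130,720 × £39.92 = £5,218,342.40.
Subtracting fixed costs: EBIT = £5,218,342.40 − £1,782,700 = £3,435,642.40.
DOL = contribution ÷ EBIT = £5,218,342.40 ÷ £3,435,642.40 = 1.5189.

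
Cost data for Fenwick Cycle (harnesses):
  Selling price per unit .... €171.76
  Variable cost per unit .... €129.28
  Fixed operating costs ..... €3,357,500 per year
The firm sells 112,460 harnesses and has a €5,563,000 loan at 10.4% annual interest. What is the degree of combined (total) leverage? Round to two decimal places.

5.68

Contribution at this volume is 112,460 × €42.48 = €4,777,300.80.
Subtracting fixed costs: EBIT = €4,777,300.80 − €3,357,500 = €1,419,800.80. Interest = €578,552.00.
DOL = €4,777,300.80 ÷ €1,419,800.80 = 3.3648; DFL = €1,419,800.80 ÷ €841,248.80 = 1.6877.
DCL = DOL × DFL = 3.3648 × 1.6877 = 5.6788.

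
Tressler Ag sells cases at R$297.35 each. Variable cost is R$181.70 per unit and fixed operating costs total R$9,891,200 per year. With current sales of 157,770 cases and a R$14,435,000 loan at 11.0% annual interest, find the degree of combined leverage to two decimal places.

Total contribution margin = 157,770 × R$115.65 = R$18,246,100.50.
Subtracting fixed costs: EBIT = R$18,246,100.50 − R$9,891,200 = R$8,354,900.50. Interest = R$1,587,850.00.
DOL = R$18,246,100.50 ÷ R$8,354,900.50 = 2.1839; DFL = R$8,354,900.50 ÷ R$6,767,050.50 = 1.2346.
DCL = DOL × DFL = 2.1839 × 1.2346 = 2.6962.

2.70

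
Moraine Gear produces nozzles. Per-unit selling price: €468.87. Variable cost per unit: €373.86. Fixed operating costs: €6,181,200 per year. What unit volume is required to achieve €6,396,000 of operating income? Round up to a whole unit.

Each unit contributes €468.87 − €373.86 = €95.01.
Units = (FC + target) / CM = (€6,181,200 + €6,396,000) / €95.01 = 132,377.64, so 132,378 nozzles.

132,378 nozzles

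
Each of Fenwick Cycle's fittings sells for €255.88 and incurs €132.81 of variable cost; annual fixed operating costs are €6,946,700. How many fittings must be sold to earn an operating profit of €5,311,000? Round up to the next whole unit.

99,600 fittings

Unit CM = price − variable cost = €255.88 − €132.81 = €123.07.
Required volume = (fixed costs + target profit) ÷ CM = (€6,946,700 + €5,311,000) ÷ €123.07 = 99,599.41, so 99,600 fittings.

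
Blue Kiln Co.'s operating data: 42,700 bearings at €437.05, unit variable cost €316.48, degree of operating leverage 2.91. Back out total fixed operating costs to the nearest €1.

At 42,700 units, contribution = 42,700 × €120.57 = €5,148,339.00.
Since DOL = CM ÷ EBIT, EBIT = €5,148,339.00 ÷ 2.91 = €1,769,188.66.
And FC = contribution − EBIT = €5,148,339.00 − €1,769,188.66 = €3,379,150.

€3,379,150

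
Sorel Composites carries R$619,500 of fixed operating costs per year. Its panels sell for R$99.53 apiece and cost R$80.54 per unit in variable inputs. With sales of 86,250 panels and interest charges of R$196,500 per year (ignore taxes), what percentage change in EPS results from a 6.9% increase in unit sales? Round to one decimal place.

+13.8%

Contribution at this volume is 86,250 × R$18.99 = R$1,637,887.50.
EBIT = R$1,637,887.50 − R$619,500 = R$1,018,387.50.
Interest = R$196,500.00, so EBIT − I = R$821,887.50.
DCL = total CM / (EBIT − I) = R$1,637,887.50 / R$821,887.50 = 1.9928.
EPS therefore changes by 1.9928 × (+6.9%) = +13.8%.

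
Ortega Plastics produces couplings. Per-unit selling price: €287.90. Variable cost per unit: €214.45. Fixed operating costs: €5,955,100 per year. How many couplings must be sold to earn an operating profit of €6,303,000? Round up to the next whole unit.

Each unit contributes €287.90 − €214.45 = €73.45.
Need Q such that Q × €73.45 − €5,955,100 = €6,303,000, i.e. Q = €12,258,100 / €73.45 = 166,890.40 → 166,891.

166,891 couplings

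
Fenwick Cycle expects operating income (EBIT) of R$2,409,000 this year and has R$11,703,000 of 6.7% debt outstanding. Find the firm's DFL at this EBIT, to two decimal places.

Annual interest charges come to R$784,101.00.
DFL = EBIT ÷ (EBIT − I) = R$2,409,000 ÷ (R$2,409,000 − R$784,101.00) = R$2,409,000 ÷ R$1,624,899.00 = 1.4826.

1.48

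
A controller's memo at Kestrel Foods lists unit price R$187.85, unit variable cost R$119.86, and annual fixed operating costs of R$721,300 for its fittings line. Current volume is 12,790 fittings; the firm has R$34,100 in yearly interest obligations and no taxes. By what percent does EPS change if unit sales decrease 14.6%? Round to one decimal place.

-111.2%

At 12,790 units, contribution = 12,790 × R$67.99 = R$869,592.10.
Subtracting fixed costs: EBIT = R$869,592.10 − R$721,300 = R$148,292.10.
Interest = R$34,100.00, so EBIT − I = R$114,192.10.
DCL = total CM / (EBIT − I) = R$869,592.10 / R$114,192.10 = 7.6152.
EPS therefore changes by 7.6152 × (-14.6%) = -111.2%.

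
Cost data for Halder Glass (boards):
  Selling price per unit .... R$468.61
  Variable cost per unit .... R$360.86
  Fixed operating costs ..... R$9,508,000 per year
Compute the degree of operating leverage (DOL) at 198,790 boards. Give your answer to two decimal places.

Total contribution margin = 198,790 × R$107.75 = R$21,419,622.50.
EBIT = R$21,419,622.50 − R$9,508,000 = R$11,911,622.50.
Degree of operating leverage = R$21,419,622.50 / R$11,911,622.50 = 1.7982.

1.80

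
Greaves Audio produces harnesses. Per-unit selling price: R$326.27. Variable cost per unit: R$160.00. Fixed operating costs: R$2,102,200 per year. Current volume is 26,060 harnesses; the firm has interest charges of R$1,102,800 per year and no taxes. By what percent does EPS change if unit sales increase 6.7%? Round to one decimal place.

Contribution at this volume is 26,060 × R$166.27 = R$4,332,996.20.
EBIT = R$4,332,996.20 − R$2,102,200 = R$2,230,796.20.
Interest = R$1,102,800.00, so EBIT − I = R$1,127,996.20.
DCL = total CM / (EBIT − I) = R$4,332,996.20 / R$1,127,996.20 = 3.8413.
EPS therefore changes by 3.8413 × (+6.7%) = +25.7%.

+25.7%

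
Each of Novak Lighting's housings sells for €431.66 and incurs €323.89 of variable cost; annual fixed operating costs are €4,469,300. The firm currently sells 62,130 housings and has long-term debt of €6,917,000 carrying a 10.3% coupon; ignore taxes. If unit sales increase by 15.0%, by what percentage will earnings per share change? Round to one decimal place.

+66.3%

At 62,130 units, contribution = 62,130 × €107.77 = €6,695,750.10.
EBIT = €6,695,750.10 − €4,469,300 = €2,226,450.10.
After interest of €712,451.00, pre-tax earnings = €1,513,999.10.
DCL = total CM / (EBIT − I) = €6,695,750.10 / €1,513,999.10 = 4.4226.
%ΔEPS = DCL × %ΔSales = 4.4226 × +15.0% = +66.3%.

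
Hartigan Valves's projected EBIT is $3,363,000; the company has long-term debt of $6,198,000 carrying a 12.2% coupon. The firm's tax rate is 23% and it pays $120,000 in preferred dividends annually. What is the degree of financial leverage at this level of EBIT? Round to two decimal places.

Annual interest charges come to $756,156.00.
Preferred dividends grossed up pre-tax: $120,000 / (1 − 0.23) = $155,844.16.
DFL = EBIT ÷ [EBIT − I − D_p/(1−t)] = $3,363,000 ÷ [$3,363,000 − $756,156.00 − $155,844.16] = $3,363,000 ÷ $2,450,999.84 = 1.3721.

1.37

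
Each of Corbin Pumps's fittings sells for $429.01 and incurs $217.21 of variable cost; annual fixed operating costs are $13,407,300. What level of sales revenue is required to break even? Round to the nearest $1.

CM per unit = $429.01 − $217.21 = $211.80; CM ratio = $211.80 / $429.01 = 0.4937.
Break-even revenue = fixed costs × price ÷ CM = $13,407,300 × $429.01 ÷ $211.80 = $27,157,062.

$27,157,062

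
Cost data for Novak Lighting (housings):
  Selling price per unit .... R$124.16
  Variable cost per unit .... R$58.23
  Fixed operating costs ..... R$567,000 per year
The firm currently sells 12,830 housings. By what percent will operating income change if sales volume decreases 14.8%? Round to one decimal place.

-44.9%

At 12,830 units, contribution = 12,830 × R$65.93 = R$845,881.90.
Operating income = contribution − fixed costs = R$845,881.90 − R$567,000 = R$278,881.90.
So DOL = total CM / EBIT = R$845,881.90 / R$278,881.90 = 3.0331.
Operating income changes by 3.0331 × -14.8% = -44.9%.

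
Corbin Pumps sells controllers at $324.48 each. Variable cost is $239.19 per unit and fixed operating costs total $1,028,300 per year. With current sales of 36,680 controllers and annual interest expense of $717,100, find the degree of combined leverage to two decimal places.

2.26

Contribution at this volume is 36,680 × $85.29 = $3,128,437.20.
Subtracting fixed costs: EBIT = $3,128,437.20 − $1,028,300 = $2,100,137.20. Interest = $717,100.00.
DOL = $3,128,437.20 ÷ $2,100,137.20 = 1.4896; DFL = $2,100,137.20 ÷ $1,383,037.20 = 1.5185.
DCL = DOL × DFL = 1.4896 × 1.5185 = 2.2620.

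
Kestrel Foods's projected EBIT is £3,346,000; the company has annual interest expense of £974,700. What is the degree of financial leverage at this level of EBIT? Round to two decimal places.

Interest = £974,700.00.
Degree of financial leverage = EBIT / (EBIT − interest) = £3,346,000 / £2,371,300.00 = 1.4110.

1.41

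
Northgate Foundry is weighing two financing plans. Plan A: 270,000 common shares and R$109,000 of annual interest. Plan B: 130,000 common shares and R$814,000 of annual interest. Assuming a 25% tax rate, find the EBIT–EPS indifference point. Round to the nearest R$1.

Set EPS_A = EPS_B: (EBIT − R$109,000)(1 − 0.25) ÷ 270,000 = (EBIT − R$814,000)(1 − 0.25) ÷ 130,000.
The (1 − t) factor cancels: (EBIT − 109,000) × 130,000 = (EBIT − 814,000) × 270,000.
Solving, EBIT = (814,000·270,000 − 109,000·130,000) / (270,000 − 130,000) = 205,610,000,000 / 140,000 = 1,468,642.86.

R$1,468,643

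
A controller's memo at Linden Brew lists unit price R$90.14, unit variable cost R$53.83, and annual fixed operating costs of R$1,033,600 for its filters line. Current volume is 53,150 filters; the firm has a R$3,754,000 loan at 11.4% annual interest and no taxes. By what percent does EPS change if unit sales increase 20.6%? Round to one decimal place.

+84.9%

Total contribution margin = 53,150 × R$36.31 = R$1,929,876.50.
Subtracting fixed costs: EBIT = R$1,929,876.50 − R$1,033,600 = R$896,276.50.
Interest = R$427,956.00, so EBIT − I = R$468,320.50.
DCL = total CM / (EBIT − I) = R$1,929,876.50 / R$468,320.50 = 4.1208.
EPS therefore changes by 4.1208 × (+20.6%) = +84.9%.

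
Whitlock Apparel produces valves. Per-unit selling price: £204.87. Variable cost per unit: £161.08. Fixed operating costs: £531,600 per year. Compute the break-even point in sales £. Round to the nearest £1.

£2,487,072

CM per unit = £204.87 − £161.08 = £43.79; CM ratio = £43.79 / £204.87 = 0.2137.
Break-even sales = FC ÷ CM ratio = £531,600 × £204.87 / £43.79 = £2,487,072.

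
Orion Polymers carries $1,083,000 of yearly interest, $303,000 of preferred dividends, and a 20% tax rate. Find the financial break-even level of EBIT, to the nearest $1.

$1,461,750

Grossing the preferred dividend up to pre-tax terms: $303,000 / (1 − 0.20) = $378,750.00.
Financial break-even EBIT = interest + D_p ÷ (1 − t) = $1,083,000 + $378,750.00 = $1,461,750.00.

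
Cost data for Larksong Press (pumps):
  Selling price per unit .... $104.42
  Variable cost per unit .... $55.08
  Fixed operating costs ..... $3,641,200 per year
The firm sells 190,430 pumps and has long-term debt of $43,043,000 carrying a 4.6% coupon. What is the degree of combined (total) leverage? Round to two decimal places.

2.49

Contribution at this volume is 190,430 × $49.34 = $9,395,816.20.
EBIT = $9,395,816.20 − $3,641,200 = $5,754,616.20. Interest = $1,979,978.00.
DOL = $9,395,816.20 ÷ $5,754,616.20 = 1.6327; DFL = $5,754,616.20 ÷ $3,774,638.20 = 1.5245.
Combined leverage = 1.6327 × 1.5245 = 2.4891.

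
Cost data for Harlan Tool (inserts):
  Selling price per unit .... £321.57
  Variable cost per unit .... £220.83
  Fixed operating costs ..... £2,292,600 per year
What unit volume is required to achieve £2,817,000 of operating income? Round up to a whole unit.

Unit CM = price − variable cost = £321.57 − £220.83 = £100.74.
Required volume = (fixed costs + target profit) ÷ CM = (£2,292,600 + £2,817,000) ÷ £100.74 = 50,720.67, so 50,721 inserts.

50,721 inserts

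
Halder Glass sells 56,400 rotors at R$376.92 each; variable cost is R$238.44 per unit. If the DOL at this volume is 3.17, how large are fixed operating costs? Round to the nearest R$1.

Total contribution margin = 56,400 × R$138.48 = R$7,810,272.00.
Since DOL = CM ÷ EBIT, EBIT = R$7,810,272.00 ÷ 3.17 = R$2,463,808.20.
And FC = contribution − EBIT = R$7,810,272.00 − R$2,463,808.20 = R$5,346,464.

R$5,346,464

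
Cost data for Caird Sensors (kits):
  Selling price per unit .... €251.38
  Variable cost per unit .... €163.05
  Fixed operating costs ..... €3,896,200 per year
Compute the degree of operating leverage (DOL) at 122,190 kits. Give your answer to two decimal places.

Contribution at this volume is 122,190 × €88.33 = €10,793,042.70.
EBIT = €10,793,042.70 − €3,896,200 = €6,896,842.70.
Degree of operating leverage = €10,793,042.70 / €6,896,842.70 = 1.5649.

1.56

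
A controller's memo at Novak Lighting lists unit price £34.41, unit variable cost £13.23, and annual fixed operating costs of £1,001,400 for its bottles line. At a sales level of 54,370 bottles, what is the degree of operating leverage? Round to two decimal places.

7.67

At 54,370 units, contribution = 54,370 × £21.18 = £1,151,556.60.
Subtracting fixed costs: EBIT = £1,151,556.60 − £1,001,400 = £150,156.60.
DOL = contribution ÷ EBIT = £1,151,556.60 ÷ £150,156.60 = 7.6690.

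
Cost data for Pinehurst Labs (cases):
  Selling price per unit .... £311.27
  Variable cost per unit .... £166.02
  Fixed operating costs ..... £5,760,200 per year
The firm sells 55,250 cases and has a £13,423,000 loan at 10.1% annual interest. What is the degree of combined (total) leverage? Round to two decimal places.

8.83

Contribution at this volume is 55,250 × £145.25 = £8,025,062.50.
EBIT = £8,025,062.50 − £5,760,200 = £2,264,862.50. Interest = £1,355,723.00.
DOL = £8,025,062.50 ÷ £2,264,862.50 = 3.5433; DFL = £2,264,862.50 ÷ £909,139.50 = 2.4912.
DCL = DOL × DFL = 3.5433 × 2.4912 = 8.8271.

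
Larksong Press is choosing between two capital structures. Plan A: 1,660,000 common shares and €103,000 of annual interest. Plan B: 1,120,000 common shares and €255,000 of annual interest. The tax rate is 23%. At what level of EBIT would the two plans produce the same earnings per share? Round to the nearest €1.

€570,259

Set EPS_A = EPS_B: (EBIT − €103,000)(1 − 0.23) ÷ 1,660,000 = (EBIT − €255,000)(1 − 0.23) ÷ 1,120,000.
Cancelling (1 − t) and cross-multiplying: 1,120,000·(EBIT − 103,000) = 1,660,000·(EBIT − 255,000).
Solving, EBIT = (255,000·1,660,000 − 103,000·1,120,000) / (1,660,000 − 1,120,000) = 307,940,000,000 / 540,000 = 570,259.26.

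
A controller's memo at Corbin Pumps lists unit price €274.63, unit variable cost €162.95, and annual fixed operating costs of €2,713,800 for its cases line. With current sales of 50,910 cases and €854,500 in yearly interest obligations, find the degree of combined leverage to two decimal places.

Total contribution margin = 50,910 × €111.68 = €5,685,628.80.
Operating income = contribution − fixed costs = €5,685,628.80 − €2,713,800 = €2,971,828.80. Interest = €854,500.00.
DOL = €5,685,628.80 ÷ €2,971,828.80 = 1.9132; DFL = €2,971,828.80 ÷ €2,117,328.80 = 1.4036.
DCL = DOL × DFL = 1.9132 × 1.4036 = 2.6854.

2.69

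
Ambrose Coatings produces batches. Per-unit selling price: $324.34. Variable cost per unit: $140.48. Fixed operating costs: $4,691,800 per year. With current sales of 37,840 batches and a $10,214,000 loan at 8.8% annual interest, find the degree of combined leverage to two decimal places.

5.09

At 37,840 units, contribution = 37,840 × $183.86 = $6,957,262.40.
Operating income = contribution − fixed costs = $6,957,262.40 − $4,691,800 = $2,265,462.40. Interest = $898,832.00.
DOL = $6,957,262.40 ÷ $2,265,462.40 = 3.0710; DFL = $2,265,462.40 ÷ $1,366,630.40 = 1.6577.
Combined leverage = 3.0710 × 1.6577 = 5.0908.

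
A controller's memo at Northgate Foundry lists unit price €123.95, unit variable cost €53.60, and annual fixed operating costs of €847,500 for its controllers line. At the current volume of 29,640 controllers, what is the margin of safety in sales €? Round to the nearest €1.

Contribution margin per unit = €123.95 − €53.60 = €70.35. Break-even units = €847,500 ÷ €70.35 = 12,046.91; break-even revenue = 12,046.91 × €123.95 = €1,493,214.29.
Current sales = 29,640 × €123.95 = €3,673,878.00.
Margin of safety = €3,673,878.00 − €1,493,214.29 = €2,180,664.

€2,180,664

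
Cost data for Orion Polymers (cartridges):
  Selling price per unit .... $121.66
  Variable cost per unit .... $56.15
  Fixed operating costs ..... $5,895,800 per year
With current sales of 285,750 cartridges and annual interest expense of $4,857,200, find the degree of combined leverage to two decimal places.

2.35

Total contribution margin = 285,750 × $65.51 = $18,719,482.50.
Operating income = contribution − fixed costs = $18,719,482.50 − $5,895,800 = $12,823,682.50. Interest = $4,857,200.00.
DOL = $18,719,482.50 ÷ $12,823,682.50 = 1.4598; DFL = $12,823,682.50 ÷ $7,966,482.50 = 1.6097.
Combined leverage = 1.4598 × 1.6097 = 2.3498.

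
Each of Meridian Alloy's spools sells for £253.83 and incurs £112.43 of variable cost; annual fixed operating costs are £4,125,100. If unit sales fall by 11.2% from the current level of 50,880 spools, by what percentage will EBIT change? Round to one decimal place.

At 50,880 units, contribution = 50,880 × £141.40 = £7,194,432.00.
Subtracting fixed costs: EBIT = £7,194,432.00 − £4,125,100 = £3,069,332.00.
So DOL = total CM / EBIT = £7,194,432.00 / £3,069,332.00 = 2.3440.
%ΔEBIT = DOL × %ΔSales = 2.3440 × -11.2% = -26.3%.

-26.3%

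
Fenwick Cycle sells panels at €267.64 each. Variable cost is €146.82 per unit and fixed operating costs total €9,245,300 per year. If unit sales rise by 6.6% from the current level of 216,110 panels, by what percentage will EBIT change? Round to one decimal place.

+10.2%

Contribution at this volume is 216,110 × €120.82 = €26,110,410.20.
EBIT = €26,110,410.20 − €9,245,300 = €16,865,110.20.
So DOL = total CM / EBIT = €26,110,410.20 / €16,865,110.20 = 1.5482.
Operating income changes by 1.5482 × +6.6% = +10.2%.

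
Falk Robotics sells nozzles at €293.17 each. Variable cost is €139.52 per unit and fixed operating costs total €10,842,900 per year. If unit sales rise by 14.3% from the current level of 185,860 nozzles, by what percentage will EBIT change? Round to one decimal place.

+23.1%

At 185,860 units, contribution = 185,860 × €153.65 = €28,557,389.00.
EBIT = €28,557,389.00 − €10,842,900 = €17,714,489.00.
DOL = contribution ÷ EBIT = €28,557,389.00 ÷ €17,714,489.00 = 1.6121.
%ΔEBIT = DOL × %ΔSales = 1.6121 × +14.3% = +23.1%.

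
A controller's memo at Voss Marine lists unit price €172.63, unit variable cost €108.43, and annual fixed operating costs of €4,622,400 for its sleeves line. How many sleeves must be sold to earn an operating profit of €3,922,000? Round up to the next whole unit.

Contribution margin per unit = €172.63 − €108.43 = €64.20.
Need Q such that Q × €64.20 − €4,622,400 = €3,922,000, i.e. Q = €8,544,400 / €64.20 = 133,090.34 → 133,091.

133,091 sleeves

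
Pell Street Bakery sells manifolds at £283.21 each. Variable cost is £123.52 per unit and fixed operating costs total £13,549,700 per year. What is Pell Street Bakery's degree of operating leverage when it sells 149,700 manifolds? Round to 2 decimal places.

Total contribution margin = 149,700 × £159.69 = £23,905,593.00.
Subtracting fixed costs: EBIT = £23,905,593.00 − £13,549,700 = £10,355,893.00.
DOL = contribution ÷ EBIT = £23,905,593.00 ÷ £10,355,893.00 = 2.3084.

2.31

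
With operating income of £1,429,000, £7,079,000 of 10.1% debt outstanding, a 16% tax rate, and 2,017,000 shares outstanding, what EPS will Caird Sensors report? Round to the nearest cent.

Interest = £714,979.00, so EBT = £1,429,000 − £714,979.00 = £714,021.00.
Net income = £714,021.00 × (1 − 0.16) = £599,777.64.
Per share: £599,777.64 / 2,017,000 shares = £0.30.

£0.30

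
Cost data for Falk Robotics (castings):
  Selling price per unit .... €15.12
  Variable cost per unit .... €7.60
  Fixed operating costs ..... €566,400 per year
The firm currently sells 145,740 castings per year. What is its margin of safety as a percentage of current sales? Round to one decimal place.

48.3%

Each unit contributes €15.12 − €7.60 = €7.52. Break-even units = €566,400 ÷ €7.52 = 75,319.15; break-even revenue = 75,319.15 × €15.12 = €1,138,825.53.
Actual sales revenue = 145,740 × €15.12 = €2,203,588.80.
Margin of safety = (€2,203,588.80 − €1,138,825.53) ÷ €2,203,588.80 = 48.3%.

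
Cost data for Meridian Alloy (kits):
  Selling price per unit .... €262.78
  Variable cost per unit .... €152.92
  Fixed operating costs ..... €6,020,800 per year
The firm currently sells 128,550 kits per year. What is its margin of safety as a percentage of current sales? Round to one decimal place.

57.4%

Unit CM = price − variable cost = €262.78 − €152.92 = €109.86. Break-even units = €6,020,800 ÷ €109.86 = 54,804.30; break-even revenue = 54,804.30 × €262.78 = €14,401,473.00.
Actual sales revenue = 128,550 × €262.78 = €33,780,369.00.
Margin of safety = (€33,780,369.00 − €14,401,473.00) ÷ €33,780,369.00 = 57.4%.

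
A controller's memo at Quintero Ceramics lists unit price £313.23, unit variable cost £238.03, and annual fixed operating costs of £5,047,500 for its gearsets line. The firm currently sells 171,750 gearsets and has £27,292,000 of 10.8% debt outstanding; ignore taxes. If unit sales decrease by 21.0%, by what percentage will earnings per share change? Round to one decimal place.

-55.1%

Total contribution margin = 171,750 × £75.20 = £12,915,600.00.
Subtracting fixed costs: EBIT = £12,915,600.00 − £5,047,500 = £7,868,100.00.
After interest of £2,947,536.00, pre-tax earnings = £4,920,564.00.
DCL = total CM / (EBIT − I) = £12,915,600.00 / £4,920,564.00 = 2.6248.
EPS therefore changes by 2.6248 × (-21.0%) = -55.1%.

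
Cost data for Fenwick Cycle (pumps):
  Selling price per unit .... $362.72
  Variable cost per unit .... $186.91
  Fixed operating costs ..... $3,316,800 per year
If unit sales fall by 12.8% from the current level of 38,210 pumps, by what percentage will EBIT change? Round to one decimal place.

-25.3%

At 38,210 units, contribution = 38,210 × $175.81 = $6,717,700.10.
Subtracting fixed costs: EBIT = $6,717,700.10 − $3,316,800 = $3,400,900.10.
So DOL = total CM / EBIT = $6,717,700.10 / $3,400,900.10 = 1.9753.
%ΔEBIT = DOL × %ΔSales = 1.9753 × -12.8% = -25.3%.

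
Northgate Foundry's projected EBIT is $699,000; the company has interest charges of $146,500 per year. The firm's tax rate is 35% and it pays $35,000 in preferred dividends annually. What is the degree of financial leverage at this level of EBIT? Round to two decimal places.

Interest = $146,500.00.
Preferred dividends grossed up pre-tax: $35,000 / (1 − 0.35) = $53,846.15.
DFL = EBIT ÷ [EBIT − I − D_p/(1−t)] = $699,000 ÷ [$699,000 − $146,500.00 − $53,846.15] = $699,000 ÷ $498,653.85 = 1.4018.

1.40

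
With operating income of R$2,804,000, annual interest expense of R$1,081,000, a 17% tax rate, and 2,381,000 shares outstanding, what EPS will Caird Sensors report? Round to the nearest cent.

R$0.60

Interest = R$1,081,000.00, so EBT = R$2,804,000 − R$1,081,000.00 = R$1,723,000.00.
After tax at 17%: net income = R$1,723,000.00 × 0.83 = R$1,430,090.00.
Per share: R$1,430,090.00 / 2,381,000 shares = R$0.60.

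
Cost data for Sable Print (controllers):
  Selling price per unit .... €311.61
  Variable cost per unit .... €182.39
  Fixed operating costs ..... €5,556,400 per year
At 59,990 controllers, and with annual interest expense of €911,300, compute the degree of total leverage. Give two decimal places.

6.04

Contribution at this volume is 59,990 × €129.22 = €7,751,907.80.
Operating income = contribution − fixed costs = €7,751,907.80 − €5,556,400 = €2,195,507.80. Interest = €911,300.00.
DOL = €7,751,907.80 ÷ €2,195,507.80 = 3.5308; DFL = €2,195,507.80 ÷ €1,284,207.80 = 1.7096.
DCL = DOL × DFL = 3.5308 × 1.7096 = 6.0363.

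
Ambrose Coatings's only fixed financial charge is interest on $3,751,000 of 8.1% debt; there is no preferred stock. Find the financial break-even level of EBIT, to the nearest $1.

$303,831

Annual interest = 8.1% × $3,751,000 = $303,831.00.
Without preferred stock the financial break-even is simply EBIT = interest = $303,831.00.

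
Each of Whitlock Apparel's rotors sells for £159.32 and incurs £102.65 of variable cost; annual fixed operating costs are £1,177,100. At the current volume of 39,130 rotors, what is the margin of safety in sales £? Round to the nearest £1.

£2,924,935

Unit CM = price − variable cost = £159.32 − £102.65 = £56.67. Break-even units = £1,177,100 ÷ £56.67 = 20,771.13; break-even revenue = 20,771.13 × £159.32 = £3,309,256.61.
Actual sales revenue = 39,130 × £159.32 = £6,234,191.60.
Margin of safety = £6,234,191.60 − £3,309,256.61 = £2,924,935.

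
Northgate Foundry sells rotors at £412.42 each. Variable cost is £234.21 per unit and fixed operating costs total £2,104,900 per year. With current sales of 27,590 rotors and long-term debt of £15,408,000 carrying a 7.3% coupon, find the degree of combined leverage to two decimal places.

At 27,590 units, contribution = 27,590 × £178.21 = £4,916,813.90.
EBIT = £4,916,813.90 − £2,104,900 = £2,811,913.90. Interest = £1,124,784.00, so EBIT − I = £1,687,129.90.
DCL = contribution ÷ (EBIT − I) = £4,916,813.90 ÷ £1,687,129.90 = 2.9143.

2.91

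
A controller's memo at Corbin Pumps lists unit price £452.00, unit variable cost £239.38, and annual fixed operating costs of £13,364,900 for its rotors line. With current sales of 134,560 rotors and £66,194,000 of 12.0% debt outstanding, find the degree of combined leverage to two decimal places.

3.92

At 134,560 units, contribution = 134,560 × £212.62 = £28,610,147.20.
Subtracting fixed costs: EBIT = £28,610,147.20 − £13,364,900 = £15,245,247.20. Interest = £7,943,280.00, so EBIT − I = £7,301,967.20.
DCL = contribution ÷ (EBIT − I) = £28,610,147.20 ÷ £7,301,967.20 = 3.9181.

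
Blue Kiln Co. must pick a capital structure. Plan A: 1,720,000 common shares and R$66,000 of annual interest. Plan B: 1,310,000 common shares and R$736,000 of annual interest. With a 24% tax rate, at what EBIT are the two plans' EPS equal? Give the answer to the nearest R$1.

Set EPS_A = EPS_B: (EBIT − R$66,000)(1 − 0.24) ÷ 1,720,000 = (EBIT − R$736,000)(1 − 0.24) ÷ 1,310,000.
The (1 − t) factor cancels: (EBIT − 66,000) × 1,310,000 = (EBIT − 736,000) × 1,720,000.
EBIT × (1,720,000 − 1,310,000) = 736,000 × 1,720,000 − 66,000 × 1,310,000 = 1,179,460,000,000, so EBIT = 1,179,460,000,000 ÷ 410,000 = 2,876,731.71.

R$2,876,732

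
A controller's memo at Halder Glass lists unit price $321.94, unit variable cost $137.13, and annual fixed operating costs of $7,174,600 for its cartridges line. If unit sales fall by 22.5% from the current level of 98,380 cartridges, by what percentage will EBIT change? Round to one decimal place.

Total contribution margin = 98,380 × $184.81 = $18,181,607.80.
EBIT = $18,181,607.80 − $7,174,600 = $11,007,007.80.
So DOL = total CM / EBIT = $18,181,607.80 / $11,007,007.80 = 1.6518.
Operating income changes by 1.6518 × -22.5% = -37.2%.

-37.2%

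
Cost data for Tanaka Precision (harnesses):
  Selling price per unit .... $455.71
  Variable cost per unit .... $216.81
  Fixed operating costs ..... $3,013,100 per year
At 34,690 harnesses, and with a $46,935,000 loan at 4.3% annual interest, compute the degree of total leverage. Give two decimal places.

2.55

Contribution at this volume is 34,690 × $238.90 = $8,287,441.00.
Subtracting fixed costs: EBIT = $8,287,441.00 − $3,013,100 = $5,274,341.00. Interest = $2,018,205.00.
DOL = $8,287,441.00 ÷ $5,274,341.00 = 1.5713; DFL = $5,274,341.00 ÷ $3,256,136.00 = 1.6198.
Combined leverage = 1.5713 × 1.6198 = 2.5452.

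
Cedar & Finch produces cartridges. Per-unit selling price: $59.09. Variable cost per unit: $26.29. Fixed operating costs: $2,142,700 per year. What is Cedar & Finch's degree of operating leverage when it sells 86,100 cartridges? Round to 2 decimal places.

Total contribution margin = 86,100 × $32.80 = $2,824,080.00.
Subtracting fixed costs: EBIT = $2,824,080.00 − $2,142,700 = $681,380.00.
Degree of operating leverage = $2,824,080.00 / $681,380.00 = 4.1446.

4.14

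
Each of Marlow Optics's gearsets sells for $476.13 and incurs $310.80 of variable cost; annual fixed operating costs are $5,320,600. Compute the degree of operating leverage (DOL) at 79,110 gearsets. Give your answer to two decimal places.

Contribution at this volume is 79,110 × $165.33 = $13,079,256.30.
Subtracting fixed costs: EBIT = $13,079,256.30 − $5,320,600 = $7,758,656.30.
DOL = contribution ÷ EBIT = $13,079,256.30 ÷ $7,758,656.30 = 1.6858.

1.69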